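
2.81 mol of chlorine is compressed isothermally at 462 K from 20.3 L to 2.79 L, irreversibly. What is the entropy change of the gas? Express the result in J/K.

ΔS_gas = -46.4 J/K

Entropy is a state function, so ΔS_gas depends only on the end states.
For an isothermal ideal gas ΔS_gas = nR ln(V₂/V₁) = 2.81 × 8.314 × ln(2.79/20.3) = -46.4 J/K.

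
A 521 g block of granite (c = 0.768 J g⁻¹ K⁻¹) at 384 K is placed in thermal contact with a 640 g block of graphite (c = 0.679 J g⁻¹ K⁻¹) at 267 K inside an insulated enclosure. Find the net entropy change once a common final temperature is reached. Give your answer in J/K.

Energy balance: T_f = (m₁c₁T₁ + m₂c₂T₂)/(m₁c₁ + m₂c₂) = 323.09 K.
ΔS₁ = m₁c₁ ln(T_f/T₁) = 400.128 × ln(323.09/384) = -69.111 J/K.
ΔS₂ = m₂c₂ ln(T_f/T₂) = 434.56 × ln(323.09/267) = 82.859 J/K.
ΔS_total = -69.111 + 82.859 = 13.7 J/K.

ΔS_total = 13.7 J/K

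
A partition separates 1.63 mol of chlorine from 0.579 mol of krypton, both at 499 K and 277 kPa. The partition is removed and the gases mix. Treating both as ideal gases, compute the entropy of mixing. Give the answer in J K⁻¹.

ΔS_mix = 10.6 J/K

Mole fractions: x_A = 1.63/2.21 = 0.738, x_B = 0.262.
ΔS_mix = −R(n_A ln x_A + n_B ln x_B) = −8.314 × (1.63 ln 0.738 + 0.579 ln 0.262) = 10.6 J/K.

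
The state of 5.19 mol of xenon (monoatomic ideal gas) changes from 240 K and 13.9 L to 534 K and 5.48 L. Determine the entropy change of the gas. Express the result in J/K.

ΔS = 11.6 J/K

Entropy is a state function: ΔS = nC_V ln(T₂/T₁) + nR ln(V₂/V₁), with C_V = 3R/2 = 12.47 J mol⁻¹ K⁻¹ for a monoatomic ideal gas.
ΔS = 5.19 × [12.47 × ln(534/240) + 8.314 × ln(5.48/13.9)] = 11.6 J/K.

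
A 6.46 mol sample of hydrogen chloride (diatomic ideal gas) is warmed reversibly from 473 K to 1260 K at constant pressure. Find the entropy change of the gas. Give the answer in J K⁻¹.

ΔS = 184 J/K

At constant pressure, ΔS = nC_p ln(T₂/T₁) with C_p = 7R/2 = 29.1 J mol⁻¹ K⁻¹.
ΔS = 6.46 × 29.1 × ln(1260/473) = 184 J/K.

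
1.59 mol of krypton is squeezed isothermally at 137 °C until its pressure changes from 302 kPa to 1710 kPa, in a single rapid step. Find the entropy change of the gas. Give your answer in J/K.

Entropy is a state function, so ΔS_gas depends only on the end states.
For an isothermal ideal gas ΔS_gas = nR ln(P₁/P₂) = 1.59 × 8.314 × ln(302/1710) = -22.9 J/K.

ΔS_gas = -22.9 J/K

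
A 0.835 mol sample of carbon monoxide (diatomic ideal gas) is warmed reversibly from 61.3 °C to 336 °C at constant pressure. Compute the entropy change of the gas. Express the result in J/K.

In kelvin: T₁ = 334.45 K, T₂ = 609.15 K. At constant pressure, ΔS = nC_p ln(T₂/T₁) with C_p = 7R/2 = 29.1 J mol⁻¹ K⁻¹.
ΔS = 0.835 × 29.1 × ln(609.15/334.45) = 14.6 J/K.

ΔS = 14.6 J/K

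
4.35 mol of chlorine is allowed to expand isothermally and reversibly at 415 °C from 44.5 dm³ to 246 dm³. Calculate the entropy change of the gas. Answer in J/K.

For an isothermal ideal gas ΔS_gas = nR ln(V₂/V₁) = 4.35 × 8.314 × ln(246/44.5) = 61.8 J/K.

ΔS_gas = 61.8 J/K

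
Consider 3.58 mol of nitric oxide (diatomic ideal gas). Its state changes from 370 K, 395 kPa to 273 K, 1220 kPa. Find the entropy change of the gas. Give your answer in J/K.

ΔS = -65.2 J/K

ΔS = nC_p ln(T₂/T₁) − nR ln(P₂/P₁), with C_p = 7R/2 = 29.1 J mol⁻¹ K⁻¹ for a diatomic ideal gas.
ΔS = 3.58 × [29.1 × ln(273/370) − 8.314 × ln(1220/395)] = -65.2 J/K.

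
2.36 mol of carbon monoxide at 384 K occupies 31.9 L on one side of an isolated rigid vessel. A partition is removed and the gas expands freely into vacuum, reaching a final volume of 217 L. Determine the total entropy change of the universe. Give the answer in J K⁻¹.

For an ideal gas in free expansion Q = 0 and W = 0, so T is unchanged.
Entropy is a state function; using a reversible isothermal path, ΔS_gas = nR ln(V₂/V₁) = 2.36 × 8.314 × ln(217/31.9) = 37.6 J/K.
The insulated surroundings exchange no heat, so ΔS_surr = 0 and ΔS_universe = ΔS_gas.

ΔS_universe = 37.6 J/K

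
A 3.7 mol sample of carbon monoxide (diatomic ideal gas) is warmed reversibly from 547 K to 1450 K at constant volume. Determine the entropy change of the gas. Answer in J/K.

At constant volume, ΔS = nC_V ln(T₂/T₁) with C_V = 5R/2 = 20.79 J mol⁻¹ K⁻¹.
ΔS = 3.7 × 20.79 × ln(1450/547) = 75 J/K.

ΔS = 75 J/K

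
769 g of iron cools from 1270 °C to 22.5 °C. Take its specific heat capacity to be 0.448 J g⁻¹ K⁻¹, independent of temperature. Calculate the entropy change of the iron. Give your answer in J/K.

In kelvin: T₁ = 1543.15 K, T₂ = 295.65 K. ΔS = ∫dQ_rev/T = m c ln(T₂/T₁) = 769 × 0.448 × ln(295.65/1543.15) = -569 J/K.

ΔS = -569 J/K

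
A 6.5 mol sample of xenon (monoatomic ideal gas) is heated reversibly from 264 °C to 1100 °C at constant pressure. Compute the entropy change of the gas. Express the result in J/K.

ΔS = 127 J/K

In kelvin: T₁ = 537.15 K, T₂ = 1373.15 K. At constant pressure, ΔS = nC_p ln(T₂/T₁) with C_p = 5R/2 = 20.79 J mol⁻¹ K⁻¹.
ΔS = 6.5 × 20.79 × ln(1373.15/537.15) = 127 J/K.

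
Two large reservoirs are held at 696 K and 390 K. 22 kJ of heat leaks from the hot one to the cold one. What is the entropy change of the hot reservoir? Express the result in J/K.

ΔS_hot = -31.6 J/K

The hot reservoir loses heat Q, so ΔS_hot = −Q/T_H = −22000/696 = -31.6 J/K.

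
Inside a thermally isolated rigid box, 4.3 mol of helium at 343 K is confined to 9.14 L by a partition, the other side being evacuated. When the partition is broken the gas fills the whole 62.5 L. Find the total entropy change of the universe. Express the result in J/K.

For an ideal gas in free expansion Q = 0 and W = 0, so T is unchanged.
Entropy is a state function; using a reversible isothermal path, ΔS_gas = nR ln(V₂/V₁) = 4.3 × 8.314 × ln(62.5/9.14) = 68.7 J/K.
The insulated surroundings exchange no heat, so ΔS_surr = 0 and ΔS_universe = ΔS_gas.

ΔS_universe = 68.7 J/K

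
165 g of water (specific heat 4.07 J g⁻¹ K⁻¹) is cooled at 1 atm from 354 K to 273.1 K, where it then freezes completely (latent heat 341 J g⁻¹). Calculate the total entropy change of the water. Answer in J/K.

ΔS = -380 J/K

Cooling step: ΔS₁ = m c ln(T_tr/T_i) = 165 × 4.07 × ln(273.1/354) = -174.2 J/K.
Phase change: ΔS₂ = −mL/T_tr = −165 × 341 / 273.1 = -206 J/K.
ΔS_total = (-174.2) + (-206) = -380 J/K.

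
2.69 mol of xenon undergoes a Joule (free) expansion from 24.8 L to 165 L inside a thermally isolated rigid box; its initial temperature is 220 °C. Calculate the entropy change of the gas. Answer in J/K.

ΔS_gas = 42.4 J/K

For an ideal gas in free expansion Q = 0 and W = 0, so T is unchanged.
Entropy is a state function; using a reversible isothermal path, ΔS_gas = nR ln(V₂/V₁) = 2.69 × 8.314 × ln(165/24.8) = 42.4 J/K.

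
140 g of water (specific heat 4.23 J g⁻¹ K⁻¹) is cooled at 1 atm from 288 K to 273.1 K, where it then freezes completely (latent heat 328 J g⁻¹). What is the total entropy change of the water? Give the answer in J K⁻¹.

Cooling step: ΔS₁ = m c ln(T_tr/T_i) = 140 × 4.23 × ln(273.1/288) = -31.46 J/K.
Phase change: ΔS₂ = −mL/T_tr = −140 × 328 / 273.1 = -168.1 J/K.
ΔS_total = (-31.46) + (-168.1) = -200 J/K.

ΔS = -200 J/K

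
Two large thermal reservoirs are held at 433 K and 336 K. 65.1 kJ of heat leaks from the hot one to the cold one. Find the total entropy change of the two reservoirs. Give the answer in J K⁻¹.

ΔS_hot = −Q/T_H = −65100/433 = -150.3 J/K and ΔS_cold = +Q/T_C = 65100/336 = 193.7 J/K.
ΔS_total = -150.3 + 193.7 = 43.4 J/K, positive as the second law requires.

ΔS_total = 43.4 J/K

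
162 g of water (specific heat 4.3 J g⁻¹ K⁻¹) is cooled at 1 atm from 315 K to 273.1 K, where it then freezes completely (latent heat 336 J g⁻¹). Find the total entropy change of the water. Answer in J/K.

ΔS = -299 J/K

Cooling step: ΔS₁ = m c ln(T_tr/T_i) = 162 × 4.3 × ln(273.1/315) = -99.43 J/K.
Phase change: ΔS₂ = −mL/T_tr = −162 × 336 / 273.1 = -199.3 J/K.
ΔS_total = (-99.43) + (-199.3) = -299 J/K.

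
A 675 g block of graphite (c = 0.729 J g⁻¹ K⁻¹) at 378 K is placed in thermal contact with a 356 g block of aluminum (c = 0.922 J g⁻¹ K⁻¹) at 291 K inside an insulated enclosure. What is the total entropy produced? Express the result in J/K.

ΔS_total = 6.6 J/K

Energy balance: T_f = (m₁c₁T₁ + m₂c₂T₂)/(m₁c₁ + m₂c₂) = 343.19 K.
ΔS₁ = m₁c₁ ln(T_f/T₁) = 492.075 × ln(343.19/378) = -47.54 J/K.
ΔS₂ = m₂c₂ ln(T_f/T₂) = 328.232 × ln(343.19/291) = 54.14 J/K.
ΔS_total = -47.54 + 54.14 = 6.6 J/K.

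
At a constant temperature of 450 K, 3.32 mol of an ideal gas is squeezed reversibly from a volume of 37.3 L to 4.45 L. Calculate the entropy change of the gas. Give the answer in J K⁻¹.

For an isothermal ideal gas ΔS_gas = nR ln(V₂/V₁) = 3.32 × 8.314 × ln(4.45/37.3) = -58.7 J/K.

ΔS_gas = -58.7 J/K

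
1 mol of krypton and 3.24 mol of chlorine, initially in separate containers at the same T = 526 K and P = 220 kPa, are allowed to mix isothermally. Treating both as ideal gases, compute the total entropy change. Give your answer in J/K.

ΔS_mix = 19.3 J/K

Mole fractions: x_A = 1/4.24 = 0.236, x_B = 0.764.
ΔS_mix = −R(n_A ln x_A + n_B ln x_B) = −8.314 × (1 ln 0.236 + 3.24 ln 0.764) = 19.3 J/K.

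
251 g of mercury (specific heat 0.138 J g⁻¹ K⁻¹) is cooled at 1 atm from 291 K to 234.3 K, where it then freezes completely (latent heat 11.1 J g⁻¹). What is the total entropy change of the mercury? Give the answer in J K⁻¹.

ΔS = -19.4 J/K

Cooling step: ΔS₁ = m c ln(T_tr/T_i) = 251 × 0.138 × ln(234.3/291) = -7.507 J/K.
Phase change: ΔS₂ = −mL/T_tr = −251 × 11.1 / 234.3 = -11.89 J/K.
ΔS_total = (-7.507) + (-11.89) = -19.4 J/K.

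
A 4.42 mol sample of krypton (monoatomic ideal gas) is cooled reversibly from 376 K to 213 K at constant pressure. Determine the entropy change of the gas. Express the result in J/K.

ΔS = -52.2 J/K

At constant pressure, ΔS = nC_p ln(T₂/T₁) with C_p = 5R/2 = 20.79 J mol⁻¹ K⁻¹.
ΔS = 4.42 × 20.79 × ln(213/376) = -52.2 J/K.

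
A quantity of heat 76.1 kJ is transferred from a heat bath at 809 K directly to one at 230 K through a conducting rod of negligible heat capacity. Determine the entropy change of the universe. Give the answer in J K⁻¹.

ΔS_hot = −Q/T_H = −76100/809 = -94.07 J/K and ΔS_cold = +Q/T_C = 76100/230 = 330.9 J/K.
ΔS_total = -94.07 + 330.9 = 237 J/K, positive as the second law requires.

ΔS_total = 237 J/K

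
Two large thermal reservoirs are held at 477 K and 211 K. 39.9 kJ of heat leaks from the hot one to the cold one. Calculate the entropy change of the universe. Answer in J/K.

ΔS_total = 105 J/K

ΔS_hot = −Q/T_H = −39900/477 = -83.65 J/K and ΔS_cold = +Q/T_C = 39900/211 = 189.1 J/K.
ΔS_total = -83.65 + 189.1 = 105 J/K, positive as the second law requires.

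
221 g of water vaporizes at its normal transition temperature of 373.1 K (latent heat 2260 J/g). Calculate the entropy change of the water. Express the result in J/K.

ΔS = 1340 J/K

Heat absorbed by the substance: Q = mL = 221 × 2260 = 499460 J.
At constant T, ΔS = Q_rev/T = 499460 / 373.1 = 1340 J/K.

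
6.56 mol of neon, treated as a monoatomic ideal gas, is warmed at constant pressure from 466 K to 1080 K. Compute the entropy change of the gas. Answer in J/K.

ΔS = 115 J/K

At constant pressure, ΔS = nC_p ln(T₂/T₁) with C_p = 5R/2 = 20.79 J mol⁻¹ K⁻¹.
ΔS = 6.56 × 20.79 × ln(1080/466) = 115 J/K.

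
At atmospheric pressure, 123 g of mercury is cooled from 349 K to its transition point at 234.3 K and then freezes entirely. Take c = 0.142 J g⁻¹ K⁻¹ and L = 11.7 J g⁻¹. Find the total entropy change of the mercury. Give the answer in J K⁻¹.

ΔS = -13.1 J/K

Cooling step: ΔS₁ = m c ln(T_tr/T_i) = 123 × 0.142 × ln(234.3/349) = -6.96 J/K.
Phase change: ΔS₂ = −mL/T_tr = −123 × 11.7 / 234.3 = -6.142 J/K.
ΔS_total = (-6.96) + (-6.142) = -13.1 J/K.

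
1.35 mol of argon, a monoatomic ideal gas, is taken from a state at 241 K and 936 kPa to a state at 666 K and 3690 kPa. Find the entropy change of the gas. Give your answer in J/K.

ΔS = 13.1 J/K

ΔS = nC_p ln(T₂/T₁) − nR ln(P₂/P₁), with C_p = 5R/2 = 20.79 J mol⁻¹ K⁻¹ for a monoatomic ideal gas.
ΔS = 1.35 × [20.79 × ln(666/241) − 8.314 × ln(3690/936)] = 13.1 J/K.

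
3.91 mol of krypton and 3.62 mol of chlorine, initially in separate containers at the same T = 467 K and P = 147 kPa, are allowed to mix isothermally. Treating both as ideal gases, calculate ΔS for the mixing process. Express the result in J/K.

ΔS_mix = 43.3 J/K

Mole fractions: x_A = 3.91/7.53 = 0.519, x_B = 0.481.
ΔS_mix = −R(n_A ln x_A + n_B ln x_B) = −8.314 × (3.91 ln 0.519 + 3.62 ln 0.481) = 43.3 J/K.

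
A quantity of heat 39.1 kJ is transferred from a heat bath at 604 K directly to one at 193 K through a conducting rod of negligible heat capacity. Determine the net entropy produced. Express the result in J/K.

ΔS_total = 138 J/K

ΔS_hot = −Q/T_H = −39100/604 = -64.74 J/K and ΔS_cold = +Q/T_C = 39100/193 = 202.6 J/K.
ΔS_total = -64.74 + 202.6 = 138 J/K, positive as the second law requires.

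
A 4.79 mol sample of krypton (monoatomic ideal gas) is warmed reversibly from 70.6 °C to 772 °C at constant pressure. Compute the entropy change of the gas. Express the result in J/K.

ΔS = 111 J/K

In kelvin: T₁ = 343.75 K, T₂ = 1045.15 K. At constant pressure, ΔS = nC_p ln(T₂/T₁) with C_p = 5R/2 = 20.79 J mol⁻¹ K⁻¹.
ΔS = 4.79 × 20.79 × ln(1045.15/343.75) = 111 J/K.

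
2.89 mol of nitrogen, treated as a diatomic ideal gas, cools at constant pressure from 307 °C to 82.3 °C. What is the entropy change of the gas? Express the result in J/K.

ΔS = -41.2 J/K

In kelvin: T₁ = 580.15 K, T₂ = 355.45 K. At constant pressure, ΔS = nC_p ln(T₂/T₁) with C_p = 7R/2 = 29.1 J mol⁻¹ K⁻¹.
ΔS = 2.89 × 29.1 × ln(355.45/580.15) = -41.2 J/K.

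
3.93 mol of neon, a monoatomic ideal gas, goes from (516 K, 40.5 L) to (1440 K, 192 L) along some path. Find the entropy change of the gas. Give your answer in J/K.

ΔS = 101 J/K

Entropy is a state function: ΔS = nC_V ln(T₂/T₁) + nR ln(V₂/V₁), with C_V = 3R/2 = 12.47 J mol⁻¹ K⁻¹ for a monoatomic ideal gas.
ΔS = 3.93 × [12.47 × ln(1440/516) + 8.314 × ln(192/40.5)] = 101 J/K.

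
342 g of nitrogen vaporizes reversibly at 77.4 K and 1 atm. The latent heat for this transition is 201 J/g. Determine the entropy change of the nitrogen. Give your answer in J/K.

ΔS = 888 J/K

Heat absorbed by the substance: Q = mL = 342 × 201 = 68742 J.
At constant T, ΔS = Q_rev/T = 68742 / 77.4 = 888 J/K.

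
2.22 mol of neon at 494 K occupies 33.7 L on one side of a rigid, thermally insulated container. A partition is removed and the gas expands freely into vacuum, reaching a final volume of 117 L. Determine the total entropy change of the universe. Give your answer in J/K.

No heat is exchanged and no work is done, so the ideal-gas temperature stays constant.
Entropy is a state function; using a reversible isothermal path, ΔS_gas = nR ln(V₂/V₁) = 2.22 × 8.314 × ln(117/33.7) = 23 J/K.
The insulated surroundings exchange no heat, so ΔS_surr = 0 and ΔS_universe = ΔS_gas.

ΔS_universe = 23 J/K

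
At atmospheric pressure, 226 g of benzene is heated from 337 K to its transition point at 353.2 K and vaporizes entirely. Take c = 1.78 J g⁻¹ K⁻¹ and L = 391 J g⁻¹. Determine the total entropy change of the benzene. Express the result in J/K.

Warming step: ΔS₁ = m c ln(T_tr/T_i) = 226 × 1.78 × ln(353.2/337) = 18.89 J/K.
Phase change: ΔS₂ = +mL/T_tr = 226 × 391 / 353.2 = 250.2 J/K.
ΔS_total = (18.89) + (250.2) = 269 J/K.

ΔS = 269 J/K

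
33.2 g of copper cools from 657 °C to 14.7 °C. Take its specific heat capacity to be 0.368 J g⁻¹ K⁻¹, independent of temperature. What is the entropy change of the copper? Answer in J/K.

In kelvin: T₁ = 930.15 K, T₂ = 287.85 K. ΔS = ∫dQ_rev/T = m c ln(T₂/T₁) = 33.2 × 0.368 × ln(287.85/930.15) = -14.3 J/K.

ΔS = -14.3 J/K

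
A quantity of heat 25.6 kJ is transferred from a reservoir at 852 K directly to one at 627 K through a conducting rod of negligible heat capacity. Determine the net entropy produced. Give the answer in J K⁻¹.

ΔS_hot = −Q/T_H = −25600/852 = -30.05 J/K and ΔS_cold = +Q/T_C = 25600/627 = 40.83 J/K.
ΔS_total = -30.05 + 40.83 = 10.8 J/K, positive as the second law requires.

ΔS_total = 10.8 J/K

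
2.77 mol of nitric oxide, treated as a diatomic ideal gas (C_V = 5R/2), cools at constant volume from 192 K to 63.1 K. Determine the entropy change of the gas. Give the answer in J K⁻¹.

At constant volume, ΔS = nC_V ln(T₂/T₁) with C_V = 5R/2 = 20.79 J mol⁻¹ K⁻¹.
ΔS = 2.77 × 20.79 × ln(63.1/192) = -64.1 J/K.

ΔS = -64.1 J/K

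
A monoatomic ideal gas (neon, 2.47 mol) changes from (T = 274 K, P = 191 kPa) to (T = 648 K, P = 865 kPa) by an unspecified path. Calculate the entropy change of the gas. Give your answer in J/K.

ΔS = nC_p ln(T₂/T₁) − nR ln(P₂/P₁), with C_p = 5R/2 = 20.79 J mol⁻¹ K⁻¹ for a monoatomic ideal gas.
ΔS = 2.47 × [20.79 × ln(648/274) − 8.314 × ln(865/191)] = 13.2 J/K.

ΔS = 13.2 J/K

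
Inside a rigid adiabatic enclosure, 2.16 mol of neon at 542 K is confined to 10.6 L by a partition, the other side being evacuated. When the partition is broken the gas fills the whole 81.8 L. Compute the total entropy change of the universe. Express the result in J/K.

ΔS_universe = 36.7 J/K

For an ideal gas in free expansion Q = 0 and W = 0, so T is unchanged.
Entropy is a state function; using a reversible isothermal path, ΔS_gas = nR ln(V₂/V₁) = 2.16 × 8.314 × ln(81.8/10.6) = 36.7 J/K.
The insulated surroundings exchange no heat, so ΔS_surr = 0 and ΔS_universe = ΔS_gas.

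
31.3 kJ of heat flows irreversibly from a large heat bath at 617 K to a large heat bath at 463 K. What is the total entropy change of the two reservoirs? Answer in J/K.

ΔS_hot = −Q/T_H = −31300/617 = -50.73 J/K and ΔS_cold = +Q/T_C = 31300/463 = 67.6 J/K.
ΔS_total = -50.73 + 67.6 = 16.9 J/K, positive as the second law requires.

ΔS_total = 16.9 J/K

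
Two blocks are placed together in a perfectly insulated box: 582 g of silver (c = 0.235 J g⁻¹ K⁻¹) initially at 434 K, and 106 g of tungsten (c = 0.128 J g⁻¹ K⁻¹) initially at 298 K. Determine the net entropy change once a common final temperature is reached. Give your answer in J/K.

ΔS_total = 0.788 J/K

Energy balance: T_f = (m₁c₁T₁ + m₂c₂T₂)/(m₁c₁ + m₂c₂) = 421.73 K.
ΔS₁ = m₁c₁ ln(T_f/T₁) = 136.77 × ln(421.73/434) = -3.924 J/K.
ΔS₂ = m₂c₂ ln(T_f/T₂) = 13.568 × ln(421.73/298) = 4.712 J/K.
ΔS_total = -3.924 + 4.712 = 0.788 J/K.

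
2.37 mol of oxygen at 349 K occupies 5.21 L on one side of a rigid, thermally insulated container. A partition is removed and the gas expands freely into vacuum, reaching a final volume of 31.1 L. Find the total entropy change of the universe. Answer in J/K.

ΔS_universe = 35.2 J/K

No heat is exchanged and no work is done, so the ideal-gas temperature stays constant.
Entropy is a state function; using a reversible isothermal path, ΔS_gas = nR ln(V₂/V₁) = 2.37 × 8.314 × ln(31.1/5.21) = 35.2 J/K.
The insulated surroundings exchange no heat, so ΔS_surr = 0 and ΔS_universe = ΔS_gas.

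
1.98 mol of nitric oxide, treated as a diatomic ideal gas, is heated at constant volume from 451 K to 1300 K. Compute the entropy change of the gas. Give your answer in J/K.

At constant volume, ΔS = nC_V ln(T₂/T₁) with C_V = 5R/2 = 20.79 J mol⁻¹ K⁻¹.
ΔS = 1.98 × 20.79 × ln(1300/451) = 43.6 J/K.

ΔS = 43.6 J/K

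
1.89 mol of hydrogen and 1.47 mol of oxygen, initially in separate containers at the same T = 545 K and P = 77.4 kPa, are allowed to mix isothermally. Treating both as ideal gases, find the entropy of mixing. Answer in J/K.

ΔS_mix = 19.1 J/K

Mole fractions: x_A = 1.89/3.36 = 0.562, x_B = 0.438.
ΔS_mix = −R(n_A ln x_A + n_B ln x_B) = −8.314 × (1.89 ln 0.562 + 1.47 ln 0.438) = 19.1 J/K.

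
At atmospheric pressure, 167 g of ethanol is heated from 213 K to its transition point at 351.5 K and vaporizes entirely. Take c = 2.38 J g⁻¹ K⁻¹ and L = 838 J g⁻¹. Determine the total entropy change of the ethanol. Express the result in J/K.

ΔS = 597 J/K

Warming step: ΔS₁ = m c ln(T_tr/T_i) = 167 × 2.38 × ln(351.5/213) = 199.1 J/K.
Phase change: ΔS₂ = +mL/T_tr = 167 × 838 / 351.5 = 398.1 J/K.
ΔS_total = (199.1) + (398.1) = 597 J/K.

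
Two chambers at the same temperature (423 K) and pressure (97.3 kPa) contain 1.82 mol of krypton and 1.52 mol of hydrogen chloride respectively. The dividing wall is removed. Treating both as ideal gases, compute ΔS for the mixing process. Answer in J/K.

Mole fractions: x_A = 1.82/3.34 = 0.545, x_B = 0.455.
ΔS_mix = −R(n_A ln x_A + n_B ln x_B) = −8.314 × (1.82 ln 0.545 + 1.52 ln 0.455) = 19.1 J/K.

ΔS_mix = 19.1 J/K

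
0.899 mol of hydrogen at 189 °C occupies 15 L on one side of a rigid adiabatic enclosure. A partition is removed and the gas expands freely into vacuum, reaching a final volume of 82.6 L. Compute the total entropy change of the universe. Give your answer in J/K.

No heat is exchanged and no work is done, so the ideal-gas temperature stays constant.
Entropy is a state function; using a reversible isothermal path, ΔS_gas = nR ln(V₂/V₁) = 0.899 × 8.314 × ln(82.6/15) = 12.8 J/K.
The insulated surroundings exchange no heat, so ΔS_surr = 0 and ΔS_universe = ΔS_gas.

ΔS_universe = 12.8 J/K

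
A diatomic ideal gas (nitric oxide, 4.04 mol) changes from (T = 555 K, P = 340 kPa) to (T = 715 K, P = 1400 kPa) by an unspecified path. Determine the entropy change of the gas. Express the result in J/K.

ΔS = nC_p ln(T₂/T₁) − nR ln(P₂/P₁), with C_p = 7R/2 = 29.1 J mol⁻¹ K⁻¹ for a diatomic ideal gas.
ΔS = 4.04 × [29.1 × ln(715/555) − 8.314 × ln(1400/340)] = -17.8 J/K.

ΔS = -17.8 J/K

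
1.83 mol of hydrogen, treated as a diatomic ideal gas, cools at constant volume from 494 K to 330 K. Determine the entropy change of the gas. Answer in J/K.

At constant volume, ΔS = nC_V ln(T₂/T₁) with C_V = 5R/2 = 20.79 J mol⁻¹ K⁻¹.
ΔS = 1.83 × 20.79 × ln(330/494) = -15.3 J/K.

ΔS = -15.3 J/K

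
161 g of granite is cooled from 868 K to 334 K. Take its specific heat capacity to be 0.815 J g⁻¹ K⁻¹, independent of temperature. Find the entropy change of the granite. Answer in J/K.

ΔS = -125 J/K

ΔS = ∫dQ_rev/T = m c ln(T₂/T₁) = 161 × 0.815 × ln(334/868) = -125 J/K.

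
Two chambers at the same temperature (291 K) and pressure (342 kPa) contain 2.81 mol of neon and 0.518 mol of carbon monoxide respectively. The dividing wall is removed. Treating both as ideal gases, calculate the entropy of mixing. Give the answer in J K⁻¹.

Mole fractions: x_A = 2.81/3.33 = 0.844, x_B = 0.156.
ΔS_mix = −R(n_A ln x_A + n_B ln x_B) = −8.314 × (2.81 ln 0.844 + 0.518 ln 0.156) = 12 J/K.

ΔS_mix = 12 J/K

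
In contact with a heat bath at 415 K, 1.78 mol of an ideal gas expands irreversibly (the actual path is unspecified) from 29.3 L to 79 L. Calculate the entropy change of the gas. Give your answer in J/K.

ΔS_gas = 14.7 J/K

Entropy is a state function, so ΔS_gas depends only on the end states.
For an isothermal ideal gas ΔS_gas = nR ln(V₂/V₁) = 1.78 × 8.314 × ln(79/29.3) = 14.7 J/K.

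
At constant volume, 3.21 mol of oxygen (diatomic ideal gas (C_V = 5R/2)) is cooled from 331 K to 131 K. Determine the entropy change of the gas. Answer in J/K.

At constant volume, ΔS = nC_V ln(T₂/T₁) with C_V = 5R/2 = 20.79 J mol⁻¹ K⁻¹.
ΔS = 3.21 × 20.79 × ln(131/331) = -61.8 J/K.

ΔS = -61.8 J/K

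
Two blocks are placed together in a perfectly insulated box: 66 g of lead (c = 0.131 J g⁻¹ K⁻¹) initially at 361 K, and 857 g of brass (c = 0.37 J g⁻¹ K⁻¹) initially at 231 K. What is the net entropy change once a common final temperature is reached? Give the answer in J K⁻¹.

ΔS_total = 0.97 J/K

Energy balance: T_f = (m₁c₁T₁ + m₂c₂T₂)/(m₁c₁ + m₂c₂) = 234.45 K.
ΔS₁ = m₁c₁ ln(T_f/T₁) = 8.646 × ln(234.45/361) = -3.732 J/K.
ΔS₂ = m₂c₂ ln(T_f/T₂) = 317.09 × ln(234.45/231) = 4.702 J/K.
ΔS_total = -3.732 + 4.702 = 0.97 J/K.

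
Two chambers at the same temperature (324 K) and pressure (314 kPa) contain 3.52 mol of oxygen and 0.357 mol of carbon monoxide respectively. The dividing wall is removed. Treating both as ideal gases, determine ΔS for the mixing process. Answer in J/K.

ΔS_mix = 9.91 J/K

Mole fractions: x_A = 3.52/3.88 = 0.908, x_B = 0.0921.
ΔS_mix = −R(n_A ln x_A + n_B ln x_B) = −8.314 × (3.52 ln 0.908 + 0.357 ln 0.0921) = 9.91 J/K.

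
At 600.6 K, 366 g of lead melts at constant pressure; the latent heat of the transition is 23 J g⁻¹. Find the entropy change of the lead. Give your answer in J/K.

Heat absorbed by the substance: Q = mL = 366 × 23 = 8418 J.
At constant T, ΔS = Q_rev/T = 8418 / 600.6 = 14 J/K.

ΔS = 14 J/K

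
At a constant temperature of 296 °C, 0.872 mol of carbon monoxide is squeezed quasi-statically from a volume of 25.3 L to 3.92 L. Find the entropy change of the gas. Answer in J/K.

For an isothermal ideal gas ΔS_gas = nR ln(V₂/V₁) = 0.872 × 8.314 × ln(3.92/25.3) = -13.5 J/K.

ΔS_gas = -13.5 J/K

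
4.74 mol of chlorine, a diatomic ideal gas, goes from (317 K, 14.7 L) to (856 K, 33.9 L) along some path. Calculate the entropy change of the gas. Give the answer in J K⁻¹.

ΔS = 131 J/K

Entropy is a state function: ΔS = nC_V ln(T₂/T₁) + nR ln(V₂/V₁), with C_V = 5R/2 = 20.79 J mol⁻¹ K⁻¹ for a diatomic ideal gas.
ΔS = 4.74 × [20.79 × ln(856/317) + 8.314 × ln(33.9/14.7)] = 131 J/K.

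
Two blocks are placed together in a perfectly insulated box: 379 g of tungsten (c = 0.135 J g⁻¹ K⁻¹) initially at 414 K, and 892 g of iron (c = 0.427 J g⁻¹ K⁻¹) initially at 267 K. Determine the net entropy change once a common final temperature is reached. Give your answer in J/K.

Energy balance: T_f = (m₁c₁T₁ + m₂c₂T₂)/(m₁c₁ + m₂c₂) = 284.41 K.
ΔS₁ = m₁c₁ ln(T_f/T₁) = 51.165 × ln(284.41/414) = -19.21 J/K.
ΔS₂ = m₂c₂ ln(T_f/T₂) = 380.884 × ln(284.41/267) = 24.06 J/K.
ΔS_total = -19.21 + 24.06 = 4.85 J/K.

ΔS_total = 4.85 J/K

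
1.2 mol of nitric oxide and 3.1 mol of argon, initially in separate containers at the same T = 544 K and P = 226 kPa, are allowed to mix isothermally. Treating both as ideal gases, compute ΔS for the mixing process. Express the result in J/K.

ΔS_mix = 21.2 J/K

Mole fractions: x_A = 1.2/4.3 = 0.279, x_B = 0.721.
ΔS_mix = −R(n_A ln x_A + n_B ln x_B) = −8.314 × (1.2 ln 0.279 + 3.1 ln 0.721) = 21.2 J/K.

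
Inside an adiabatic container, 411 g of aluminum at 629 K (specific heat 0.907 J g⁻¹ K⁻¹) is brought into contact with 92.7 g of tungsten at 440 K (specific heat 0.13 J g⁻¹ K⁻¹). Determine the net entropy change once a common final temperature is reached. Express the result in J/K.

ΔS_total = 0.668 J/K

Energy balance: T_f = (m₁c₁T₁ + m₂c₂T₂)/(m₁c₁ + m₂c₂) = 623.08 K.
ΔS₁ = m₁c₁ ln(T_f/T₁) = 372.777 × ln(623.08/629) = -3.5243 J/K.
ΔS₂ = m₂c₂ ln(T_f/T₂) = 12.051 × ln(623.08/440) = 4.1926 J/K.
ΔS_total = -3.5243 + 4.1926 = 0.668 J/K.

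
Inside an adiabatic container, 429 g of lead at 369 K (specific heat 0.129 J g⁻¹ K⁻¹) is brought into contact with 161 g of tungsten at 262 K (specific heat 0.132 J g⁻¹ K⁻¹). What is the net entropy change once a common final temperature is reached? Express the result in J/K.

ΔS_total = 0.853 J/K

Energy balance: T_f = (m₁c₁T₁ + m₂c₂T₂)/(m₁c₁ + m₂c₂) = 339.31 K.
ΔS₁ = m₁c₁ ln(T_f/T₁) = 55.341 × ln(339.31/369) = -4.642 J/K.
ΔS₂ = m₂c₂ ln(T_f/T₂) = 21.252 × ln(339.31/262) = 5.495 J/K.
ΔS_total = -4.642 + 5.495 = 0.853 J/K.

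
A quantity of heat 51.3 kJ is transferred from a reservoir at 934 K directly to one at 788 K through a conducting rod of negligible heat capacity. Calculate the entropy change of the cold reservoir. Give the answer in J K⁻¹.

ΔS_cold = 65.1 J/K

The cold reservoir gains heat Q, so ΔS_cold = +Q/T_C = 51300/788 = 65.1 J/K.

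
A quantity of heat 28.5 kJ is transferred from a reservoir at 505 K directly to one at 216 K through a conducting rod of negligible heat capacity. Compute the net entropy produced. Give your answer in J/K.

ΔS_total = 75.5 J/K

ΔS_hot = −Q/T_H = −28500/505 = -56.44 J/K and ΔS_cold = +Q/T_C = 28500/216 = 131.9 J/K.
ΔS_total = -56.44 + 131.9 = 75.5 J/K, positive as the second law requires.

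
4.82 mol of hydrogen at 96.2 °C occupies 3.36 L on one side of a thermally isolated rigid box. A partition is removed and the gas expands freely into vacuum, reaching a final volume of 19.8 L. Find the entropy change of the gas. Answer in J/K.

For an ideal gas in free expansion Q = 0 and W = 0, so T is unchanged.
Entropy is a state function; using a reversible isothermal path, ΔS_gas = nR ln(V₂/V₁) = 4.82 × 8.314 × ln(19.8/3.36) = 71.1 J/K.

ΔS_gas = 71.1 J/K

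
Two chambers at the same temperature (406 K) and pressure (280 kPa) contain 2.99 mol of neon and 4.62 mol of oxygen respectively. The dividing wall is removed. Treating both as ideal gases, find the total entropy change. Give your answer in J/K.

Mole fractions: x_A = 2.99/7.61 = 0.393, x_B = 0.607.
ΔS_mix = −R(n_A ln x_A + n_B ln x_B) = −8.314 × (2.99 ln 0.393 + 4.62 ln 0.607) = 42.4 J/K.

ΔS_mix = 42.4 J/K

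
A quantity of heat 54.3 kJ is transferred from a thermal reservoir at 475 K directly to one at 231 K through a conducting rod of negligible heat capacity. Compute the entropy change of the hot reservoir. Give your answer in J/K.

The hot reservoir loses heat Q, so ΔS_hot = −Q/T_H = −54300/475 = -114 J/K.

ΔS_hot = -114 J/K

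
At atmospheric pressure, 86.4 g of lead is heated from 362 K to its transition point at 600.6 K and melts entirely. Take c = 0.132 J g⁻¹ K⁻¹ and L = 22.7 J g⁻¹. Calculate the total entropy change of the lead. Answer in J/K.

ΔS = 9.04 J/K

Warming step: ΔS₁ = m c ln(T_tr/T_i) = 86.4 × 0.132 × ln(600.6/362) = 5.774 J/K.
Phase change: ΔS₂ = +mL/T_tr = 86.4 × 22.7 / 600.6 = 3.266 J/K.
ΔS_total = (5.774) + (3.266) = 9.04 J/K.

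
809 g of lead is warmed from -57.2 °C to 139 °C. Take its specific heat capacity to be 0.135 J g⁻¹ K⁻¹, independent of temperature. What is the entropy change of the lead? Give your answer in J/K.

In kelvin: T₁ = 215.95 K, T₂ = 412.15 K. ΔS = ∫dQ_rev/T = m c ln(T₂/T₁) = 809 × 0.135 × ln(412.15/215.95) = 70.6 J/K.

ΔS = 70.6 J/K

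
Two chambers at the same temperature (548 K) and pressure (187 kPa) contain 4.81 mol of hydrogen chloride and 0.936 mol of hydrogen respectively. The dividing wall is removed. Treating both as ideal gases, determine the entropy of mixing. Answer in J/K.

Mole fractions: x_A = 4.81/5.75 = 0.837, x_B = 0.163.
ΔS_mix = −R(n_A ln x_A + n_B ln x_B) = −8.314 × (4.81 ln 0.837 + 0.936 ln 0.163) = 21.2 J/K.

ΔS_mix = 21.2 J/K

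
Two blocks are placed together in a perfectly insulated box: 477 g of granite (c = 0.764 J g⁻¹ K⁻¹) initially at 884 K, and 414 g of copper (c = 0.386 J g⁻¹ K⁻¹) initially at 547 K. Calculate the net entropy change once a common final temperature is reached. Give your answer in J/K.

ΔS_total = 11.9 J/K

Energy balance: T_f = (m₁c₁T₁ + m₂c₂T₂)/(m₁c₁ + m₂c₂) = 781.27 K.
ΔS₁ = m₁c₁ ln(T_f/T₁) = 364.428 × ln(781.27/884) = -45.02 J/K.
ΔS₂ = m₂c₂ ln(T_f/T₂) = 159.804 × ln(781.27/547) = 56.97 J/K.
ΔS_total = -45.02 + 56.97 = 11.9 J/K.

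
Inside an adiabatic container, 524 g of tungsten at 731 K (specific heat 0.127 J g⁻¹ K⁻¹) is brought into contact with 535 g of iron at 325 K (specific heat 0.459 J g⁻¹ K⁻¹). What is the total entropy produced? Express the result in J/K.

ΔS_total = 19.8 J/K

Energy balance: T_f = (m₁c₁T₁ + m₂c₂T₂)/(m₁c₁ + m₂c₂) = 411.57 K.
ΔS₁ = m₁c₁ ln(T_f/T₁) = 66.548 × ln(411.57/731) = -38.23 J/K.
ΔS₂ = m₂c₂ ln(T_f/T₂) = 245.565 × ln(411.57/325) = 57.99 J/K.
ΔS_total = -38.23 + 57.99 = 19.8 J/K.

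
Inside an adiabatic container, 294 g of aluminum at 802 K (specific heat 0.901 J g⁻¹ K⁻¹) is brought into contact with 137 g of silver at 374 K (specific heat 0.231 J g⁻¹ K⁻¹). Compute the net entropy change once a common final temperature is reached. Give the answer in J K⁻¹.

Energy balance: T_f = (m₁c₁T₁ + m₂c₂T₂)/(m₁c₁ + m₂c₂) = 756.32 K.
ΔS₁ = m₁c₁ ln(T_f/T₁) = 264.894 × ln(756.32/802) = -15.533 J/K.
ΔS₂ = m₂c₂ ln(T_f/T₂) = 31.647 × ln(756.32/374) = 22.286 J/K.
ΔS_total = -15.533 + 22.286 = 6.75 J/K.

ΔS_total = 6.75 J/K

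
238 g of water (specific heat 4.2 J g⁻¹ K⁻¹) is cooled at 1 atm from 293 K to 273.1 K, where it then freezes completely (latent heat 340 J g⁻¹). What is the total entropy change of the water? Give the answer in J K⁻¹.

Cooling step: ΔS₁ = m c ln(T_tr/T_i) = 238 × 4.2 × ln(273.1/293) = -70.31 J/K.
Phase change: ΔS₂ = −mL/T_tr = −238 × 340 / 273.1 = -296.3 J/K.
ΔS_total = (-70.31) + (-296.3) = -367 J/K.

ΔS = -367 J/K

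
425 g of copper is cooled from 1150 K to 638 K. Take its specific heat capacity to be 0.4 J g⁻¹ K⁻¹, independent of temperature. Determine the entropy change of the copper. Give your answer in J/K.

ΔS = -100 J/K

ΔS = ∫dQ_rev/T = m c ln(T₂/T₁) = 425 × 0.4 × ln(638/1150) = -100 J/K.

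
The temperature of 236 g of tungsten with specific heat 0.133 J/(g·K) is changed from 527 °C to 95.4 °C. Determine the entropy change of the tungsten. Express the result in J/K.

In kelvin: T₁ = 800.15 K, T₂ = 368.55 K. ΔS = ∫dQ_rev/T = m c ln(T₂/T₁) = 236 × 0.133 × ln(368.55/800.15) = -24.3 J/K.

ΔS = -24.3 J/K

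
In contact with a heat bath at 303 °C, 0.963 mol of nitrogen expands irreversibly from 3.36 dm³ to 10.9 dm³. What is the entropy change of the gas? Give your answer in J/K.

Entropy is a state function, so ΔS_gas depends only on the end states.
For an isothermal ideal gas ΔS_gas = nR ln(V₂/V₁) = 0.963 × 8.314 × ln(10.9/3.36) = 9.42 J/K.

ΔS_gas = 9.42 J/K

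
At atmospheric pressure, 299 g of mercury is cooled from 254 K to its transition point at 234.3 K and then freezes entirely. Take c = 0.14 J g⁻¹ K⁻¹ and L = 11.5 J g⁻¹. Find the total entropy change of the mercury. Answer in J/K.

Cooling step: ΔS₁ = m c ln(T_tr/T_i) = 299 × 0.14 × ln(234.3/254) = -3.379 J/K.
Phase change: ΔS₂ = −mL/T_tr = −299 × 11.5 / 234.3 = -14.68 J/K.
ΔS_total = (-3.379) + (-14.68) = -18.1 J/K.

ΔS = -18.1 J/K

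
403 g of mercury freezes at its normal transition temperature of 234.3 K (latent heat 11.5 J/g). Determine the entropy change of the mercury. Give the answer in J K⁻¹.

Heat released by the substance: Q = −mL = −403 × 11.5 = −4634.5 J.
At constant T, ΔS = Q_rev/T = −4634.5 / 234.3 = -19.8 J/K.

ΔS = -19.8 J/K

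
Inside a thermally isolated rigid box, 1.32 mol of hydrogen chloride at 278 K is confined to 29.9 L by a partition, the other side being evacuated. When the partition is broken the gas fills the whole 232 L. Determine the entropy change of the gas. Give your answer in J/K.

ΔS_gas = 22.5 J/K

For an ideal gas in free expansion Q = 0 and W = 0, so T is unchanged.
Entropy is a state function; using a reversible isothermal path, ΔS_gas = nR ln(V₂/V₁) = 1.32 × 8.314 × ln(232/29.9) = 22.5 J/K.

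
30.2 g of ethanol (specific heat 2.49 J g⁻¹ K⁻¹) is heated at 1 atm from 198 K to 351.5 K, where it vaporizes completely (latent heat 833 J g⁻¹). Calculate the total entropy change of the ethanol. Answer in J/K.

Warming step: ΔS₁ = m c ln(T_tr/T_i) = 30.2 × 2.49 × ln(351.5/198) = 43.16 J/K.
Phase change: ΔS₂ = +mL/T_tr = 30.2 × 833 / 351.5 = 71.57 J/K.
ΔS_total = (43.16) + (71.57) = 115 J/K.

ΔS = 115 J/K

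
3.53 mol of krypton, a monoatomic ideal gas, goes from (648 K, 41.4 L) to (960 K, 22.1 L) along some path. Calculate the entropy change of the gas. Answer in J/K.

ΔS = -1.12 J/K

Entropy is a state function: ΔS = nC_V ln(T₂/T₁) + nR ln(V₂/V₁), with C_V = 3R/2 = 12.47 J mol⁻¹ K⁻¹ for a monoatomic ideal gas.
ΔS = 3.53 × [12.47 × ln(960/648) + 8.314 × ln(22.1/41.4)] = -1.12 J/K.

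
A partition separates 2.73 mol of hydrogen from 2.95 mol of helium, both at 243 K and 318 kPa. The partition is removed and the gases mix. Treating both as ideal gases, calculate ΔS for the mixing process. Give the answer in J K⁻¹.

Mole fractions: x_A = 2.73/5.68 = 0.481, x_B = 0.519.
ΔS_mix = −R(n_A ln x_A + n_B ln x_B) = −8.314 × (2.73 ln 0.481 + 2.95 ln 0.519) = 32.7 J/K.

ΔS_mix = 32.7 J/K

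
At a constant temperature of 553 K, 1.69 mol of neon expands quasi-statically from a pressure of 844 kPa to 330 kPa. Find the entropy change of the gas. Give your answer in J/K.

For an isothermal ideal gas ΔS_gas = nR ln(P₁/P₂) = 1.69 × 8.314 × ln(844/330) = 13.2 J/K.

ΔS_gas = 13.2 J/K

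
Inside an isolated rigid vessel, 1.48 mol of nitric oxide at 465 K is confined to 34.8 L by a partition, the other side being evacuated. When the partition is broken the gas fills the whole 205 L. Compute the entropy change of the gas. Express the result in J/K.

ΔS_gas = 21.8 J/K

For an ideal gas in free expansion Q = 0 and W = 0, so T is unchanged.
Entropy is a state function; using a reversible isothermal path, ΔS_gas = nR ln(V₂/V₁) = 1.48 × 8.314 × ln(205/34.8) = 21.8 J/K.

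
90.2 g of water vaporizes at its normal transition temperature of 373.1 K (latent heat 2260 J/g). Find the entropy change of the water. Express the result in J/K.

ΔS = 546 J/K

Heat absorbed by the substance: Q = mL = 90.2 × 2260 = 203852 J.
At constant T, ΔS = Q_rev/T = 203852 / 373.1 = 546 J/K.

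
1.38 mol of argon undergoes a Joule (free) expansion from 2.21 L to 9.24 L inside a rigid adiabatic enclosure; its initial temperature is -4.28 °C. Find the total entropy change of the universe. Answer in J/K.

ΔS_universe = 16.4 J/K

No heat is exchanged and no work is done, so the ideal-gas temperature stays constant.
Entropy is a state function; using a reversible isothermal path, ΔS_gas = nR ln(V₂/V₁) = 1.38 × 8.314 × ln(9.24/2.21) = 16.4 J/K.
The insulated surroundings exchange no heat, so ΔS_surr = 0 and ΔS_universe = ΔS_gas.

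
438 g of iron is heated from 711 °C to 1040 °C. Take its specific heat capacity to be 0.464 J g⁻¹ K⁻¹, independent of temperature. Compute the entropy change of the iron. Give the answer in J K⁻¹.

ΔS = 58.6 J/K

In kelvin: T₁ = 984.15 K, T₂ = 1313.15 K. ΔS = ∫dQ_rev/T = m c ln(T₂/T₁) = 438 × 0.464 × ln(1313.15/984.15) = 58.6 J/K.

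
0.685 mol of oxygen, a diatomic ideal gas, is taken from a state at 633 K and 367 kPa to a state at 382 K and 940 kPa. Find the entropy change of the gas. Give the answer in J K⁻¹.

ΔS = nC_p ln(T₂/T₁) − nR ln(P₂/P₁), with C_p = 7R/2 = 29.1 J mol⁻¹ K⁻¹ for a diatomic ideal gas.
ΔS = 0.685 × [29.1 × ln(382/633) − 8.314 × ln(940/367)] = -15.4 J/K.

ΔS = -15.4 J/K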